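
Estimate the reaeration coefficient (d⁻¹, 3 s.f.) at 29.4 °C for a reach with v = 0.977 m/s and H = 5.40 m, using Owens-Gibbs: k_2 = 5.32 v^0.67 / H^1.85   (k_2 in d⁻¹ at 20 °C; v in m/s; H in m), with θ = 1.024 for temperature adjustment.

k_2 ≈ 0.289 d⁻¹

k_2(20) = 5.32 × 0.977^0.67 / 5.40^1.85 = 5.32 × 0.9845 / 22.64 = 0.2313 d⁻¹.
k_2(29.4) = 0.2313 × 1.024^(29.4−20) = 0.2313 × 1.250 = 0.2891 d⁻¹.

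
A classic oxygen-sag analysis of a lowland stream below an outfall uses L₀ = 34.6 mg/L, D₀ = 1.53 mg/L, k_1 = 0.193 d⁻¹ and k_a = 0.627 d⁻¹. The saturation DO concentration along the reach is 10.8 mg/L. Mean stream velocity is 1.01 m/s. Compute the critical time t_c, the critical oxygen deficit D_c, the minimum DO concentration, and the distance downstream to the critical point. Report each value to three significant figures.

t_c ≈ 2.47 d; D_c ≈ 6.61 mg/L; min DO ≈ 4.19 mg/L; x_c ≈ 216 km

At the critical point dD/dt = 0, so k_1 L₀ e^(−k_1 t) = k_a D. Substituting D(t) from the Streeter–Phelps equation and solving for t gives
t_c = ln[(k_a/k_1)(1 − D₀(k_a−k_1)/(k_1 L₀))] / (k_a−k_1).
Here k_a−k_1 = 0.4340 d⁻¹ and 1 − D₀(k_a−k_1)/(k_1 L₀) = 1 − 1.53×0.4340/(0.193×34.6) = 0.9006, so
t_c = ln(3.249 × 0.9006) / 0.4340 = 1.074 / 0.4340 = 2.474 d.
L(t_c) = L₀ e^(−k_1 t_c) = 34.6 × 0.6204 = 21.47 mg/L, and at the critical point k_a D_c = k_1 L, so D_c = (0.193/0.627) × 21.47 = 6.607 mg/L.
Minimum DO = C_s − D_c = 10.8 − 6.607 = 4.193 mg/L.
x_c = v t_c = 1.01 m/s × 2.474 d × 86400 s/d = 215900 m ≈ 216 km.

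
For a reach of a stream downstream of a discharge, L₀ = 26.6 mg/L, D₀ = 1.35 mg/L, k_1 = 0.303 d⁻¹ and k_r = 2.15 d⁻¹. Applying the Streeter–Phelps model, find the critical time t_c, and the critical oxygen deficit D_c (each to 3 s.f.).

At the critical point dD/dt = 0, so k_1 L₀ e^(−k_1 t) = k_r D. Substituting D(t) from the Streeter–Phelps equation and solving for t gives
t_c = ln[(k_r/k_1)(1 − D₀(k_r−k_1)/(k_1 L₀))] / (k_r−k_1).
Here k_r−k_1 = 1.847 d⁻¹ and 1 − D₀(k_r−k_1)/(k_1 L₀) = 1 − 1.35×1.847/(0.303×26.6) = 0.6906, so
t_c = ln(7.096 × 0.6906) / 1.847 = 1.589 / 1.847 = 0.8605 d.
L(t_c) = L₀ e^(−k_1 t_c) = 26.6 × 0.7705 = 20.49 mg/L, and at the critical point k_r D_c = k_1 L, so D_c = (0.303/2.15) × 20.49 = 2.888 mg/L.

t_c ≈ 0.860 d; D_c ≈ 2.89 mg/L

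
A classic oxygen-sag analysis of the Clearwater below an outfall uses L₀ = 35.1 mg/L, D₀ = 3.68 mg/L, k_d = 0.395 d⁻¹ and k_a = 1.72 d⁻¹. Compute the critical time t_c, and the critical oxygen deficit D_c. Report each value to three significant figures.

t_c ≈ 0.783 d; D_c ≈ 5.92 mg/L

At the critical point dD/dt = 0, so k_d L₀ e^(−k_d t) = k_a D. Substituting D(t) from the Streeter–Phelps equation and solving for t gives
t_c = ln[(k_a/k_d)(1 − D₀(k_a−k_d)/(k_d L₀))] / (k_a−k_d).
Here k_a−k_d = 1.325 d⁻¹ and 1 − D₀(k_a−k_d)/(k_d L₀) = 1 − 3.68×1.325/(0.395×35.1) = 0.6483, so
t_c = ln(4.354 × 0.6483) / 1.325 = 1.038 / 1.325 = 0.7833 d.
L(t_c) = L₀ e^(−k_d t_c) = 35.1 × 0.7339 = 25.76 mg/L, and at the critical point k_a D_c = k_d L, so D_c = (0.395/1.72) × 25.76 = 5.916 mg/L.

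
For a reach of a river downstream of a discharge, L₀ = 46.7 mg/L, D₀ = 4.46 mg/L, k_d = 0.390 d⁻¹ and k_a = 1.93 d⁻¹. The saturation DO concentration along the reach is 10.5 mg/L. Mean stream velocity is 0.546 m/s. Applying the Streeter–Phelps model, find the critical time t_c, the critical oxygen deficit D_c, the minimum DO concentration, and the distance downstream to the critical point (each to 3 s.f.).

At the critical point dD/dt = 0, so k_d L₀ e^(−k_d t) = k_a D. Substituting D(t) from the Streeter–Phelps equation and solving for t gives
t_c = ln[(k_a/k_d)(1 − D₀(k_a−k_d)/(k_d L₀))] / (k_a−k_d).
Here k_a−k_d = 1.540 d⁻¹ and 1 − D₀(k_a−k_d)/(k_d L₀) = 1 − 4.46×1.540/(0.390×46.7) = 0.6229, so
t_c = ln(4.949 × 0.6229) / 1.540 = 1.126 / 1.540 = 0.7310 d.
D_c = (k_d/k_a) L₀ e^(−k_d t_c) = (0.390/1.93) × 46.7 × e^(−0.390×0.7310) = 0.2021 × 46.7 × 0.7519 = 7.096 mg/L.
Minimum DO = C_s − D_c = 10.5 − 7.096 = 3.404 mg/L.
x_c = v t_c = 0.546 m/s × 0.7310 d × 86400 s/d = 34480 m ≈ 34.5 km.

t_c ≈ 0.731 d; D_c ≈ 7.10 mg/L; min DO ≈ 3.40 mg/L; x_c ≈ 34.5 km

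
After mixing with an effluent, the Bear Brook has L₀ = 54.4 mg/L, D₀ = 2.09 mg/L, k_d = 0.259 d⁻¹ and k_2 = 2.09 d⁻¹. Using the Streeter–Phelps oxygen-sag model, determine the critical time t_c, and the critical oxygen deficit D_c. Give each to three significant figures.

At the critical point dD/dt = 0, so k_d L₀ e^(−k_d t) = k_2 D. Substituting D(t) from the Streeter–Phelps equation and solving for t gives
t_c = ln[(k_2/k_d)(1 − D₀(k_2−k_d)/(k_d L₀))] / (k_2−k_d).
Here k_2−k_d = 1.831 d⁻¹ and 1 − D₀(k_2−k_d)/(k_d L₀) = 1 − 2.09×1.831/(0.259×54.4) = 0.7284, so
t_c = ln(8.069 × 0.7284) / 1.831 = 1.771 / 1.831 = 0.9673 d.
D_c = (k_d/k_2) L₀ e^(−k_d t_c) = (0.259/2.09) × 54.4 × e^(−0.259×0.9673) = 0.1239 × 54.4 × 0.7784 = 5.247 mg/L.

t_c ≈ 0.967 d; D_c ≈ 5.25 mg/L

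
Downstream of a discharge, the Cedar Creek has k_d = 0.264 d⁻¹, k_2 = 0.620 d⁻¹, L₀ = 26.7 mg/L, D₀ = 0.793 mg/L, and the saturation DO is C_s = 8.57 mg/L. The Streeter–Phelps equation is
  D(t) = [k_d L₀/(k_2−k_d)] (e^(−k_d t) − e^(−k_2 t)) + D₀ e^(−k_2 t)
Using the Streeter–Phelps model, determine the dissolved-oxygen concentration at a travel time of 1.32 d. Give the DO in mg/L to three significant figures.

k_d L₀/(k_2−k_d) = 0.264×26.7/(0.620−0.264) = 7.049/0.3560 = 19.80 mg/L.
e^(−k_d t) = e^(−0.264×1.320) = 0.7058; e^(−k_2 t) = e^(−0.620×1.320) = 0.4411.
D = 19.80 × (0.7058 − 0.4411) + 0.793 × 0.4411 = 5.240 + 0.3498 = 5.589 mg/L.
DO = C_s − D = 8.57 − 5.589 = 2.981 mg/L.

DO ≈ 2.98 mg/L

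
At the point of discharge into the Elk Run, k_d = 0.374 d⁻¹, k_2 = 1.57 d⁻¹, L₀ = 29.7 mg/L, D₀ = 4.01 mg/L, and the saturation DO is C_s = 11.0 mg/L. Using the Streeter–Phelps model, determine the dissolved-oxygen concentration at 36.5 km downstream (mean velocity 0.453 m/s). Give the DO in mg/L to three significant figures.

Travel time t = x/v = 36.5 km / (0.453 m/s) = 36500 m / 0.453 m/s = 80570 s = 0.9326 d.
k_d L₀/(k_2−k_d) = 0.374×29.7/(1.57−0.374) = 11.11/1.196 = 9.287 mg/L.
e^(−k_d t) = e^(−0.374×0.9326) = 0.7055; e^(−k_2 t) = e^(−1.57×0.9326) = 0.2313.
D = 9.287 × (0.7055 − 0.2313) + 4.01 × 0.2313 = 4.405 + 0.9274 = 5.332 mg/L.
DO = C_s − D = 11.0 − 5.332 = 5.668 mg/L.

DO ≈ 5.67 mg/L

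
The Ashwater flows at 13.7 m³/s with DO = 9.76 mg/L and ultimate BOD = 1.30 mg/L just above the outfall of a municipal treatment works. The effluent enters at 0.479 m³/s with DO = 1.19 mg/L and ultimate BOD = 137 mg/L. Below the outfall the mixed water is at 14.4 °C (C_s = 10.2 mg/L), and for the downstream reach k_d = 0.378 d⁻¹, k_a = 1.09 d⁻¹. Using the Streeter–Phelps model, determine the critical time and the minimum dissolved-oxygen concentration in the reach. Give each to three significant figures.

Mixed DO = (13.7×9.76 + 0.479×1.19)/(13.7+0.479) = 134.3/14.18 = 9.470 mg/L.
Mixed L₀ = (13.7×1.30 + 0.479×137)/(14.18) = 83.43/14.18 = 5.884 mg/L.
Initial deficit D₀ = C_s − DO₀ = 10.2 − 9.470 = 0.7295 mg/L.
t_c = (1/0.7120) ln[(1.09/0.378)(1 − 0.7295×0.7120/(0.378×5.884))] = 1.404 × ln(2.210) = 1.114 d.
D_c = (0.378/1.09) × 5.884 × e^(−0.378×1.114) = 0.3468 × 5.884 × 0.6564 = 1.339 mg/L.
Minimum DO = 10.2 − 1.339 = 8.861 mg/L.

t_c ≈ 1.11 d; minimum DO ≈ 8.86 mg/L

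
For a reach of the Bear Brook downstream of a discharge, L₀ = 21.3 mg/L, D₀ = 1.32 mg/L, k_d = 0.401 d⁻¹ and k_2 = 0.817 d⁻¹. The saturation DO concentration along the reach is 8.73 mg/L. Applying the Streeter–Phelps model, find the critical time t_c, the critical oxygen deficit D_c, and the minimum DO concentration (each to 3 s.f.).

t_c ≈ 1.55 d; D_c ≈ 5.61 mg/L; min DO ≈ 3.12 mg/L

t_c = [1/(k_2−k_d)] ln[(k_2/k_d)(1 − D₀(k_2−k_d)/(k_d L₀))]
= [1/(0.817−0.401)] ln[(0.817/0.401)(1 − 1.32×0.4160/(0.401×21.3))]
= (1/0.4160) ln[2.037 × 0.9357] = 2.404 × ln(1.906) = 2.404 × 0.6452 = 1.551 d.
L(t_c) = L₀ e^(−k_d t_c) = 21.3 × 0.5369 = 11.44 mg/L, and at the critical point k_2 D_c = k_d L, so D_c = (0.401/0.817) × 11.44 = 5.613 mg/L.
Minimum DO = C_s − D_c = 8.73 − 5.613 = 3.117 mg/L.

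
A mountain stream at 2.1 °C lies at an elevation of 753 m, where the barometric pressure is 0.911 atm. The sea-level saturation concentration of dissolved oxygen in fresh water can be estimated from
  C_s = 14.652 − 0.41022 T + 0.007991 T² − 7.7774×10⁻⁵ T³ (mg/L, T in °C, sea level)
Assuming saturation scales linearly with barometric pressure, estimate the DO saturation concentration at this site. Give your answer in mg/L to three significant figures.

At sea level: C_s = 14.652 − 0.41022×2.1 + 0.007991×2.1² − 7.7774×10⁻⁵×2.1³ = 13.83 mg/L.
Pressure correction: C_s' = 13.83 × 0.911 = 12.59 mg/L.

C_s ≈ 12.6 mg/L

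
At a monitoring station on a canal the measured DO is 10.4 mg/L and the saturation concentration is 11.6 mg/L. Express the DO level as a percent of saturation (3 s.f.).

89.7 % saturation

% saturation = C/C_s × 100 = 10.4/11.6 × 100 = 89.7 %.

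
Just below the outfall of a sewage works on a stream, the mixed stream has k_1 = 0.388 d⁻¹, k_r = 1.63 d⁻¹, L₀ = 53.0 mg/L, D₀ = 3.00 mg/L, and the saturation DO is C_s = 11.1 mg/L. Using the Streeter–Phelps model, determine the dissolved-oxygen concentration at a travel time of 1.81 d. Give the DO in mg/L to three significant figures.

k_1 L₀/(k_r−k_1) = 0.388×53.0/(1.63−0.388) = 20.56/1.242 = 16.56 mg/L.
e^(−k_1 t) = e^(−0.388×1.810) = 0.4955; e^(−k_r t) = e^(−1.63×1.810) = 0.05232.
D = 16.56 × (0.4955 − 0.05232) + 3.00 × 0.05232 = 7.337 + 0.1570 = 7.494 mg/L.
DO = C_s − D = 11.1 − 7.494 = 3.606 mg/L.

DO ≈ 3.61 mg/L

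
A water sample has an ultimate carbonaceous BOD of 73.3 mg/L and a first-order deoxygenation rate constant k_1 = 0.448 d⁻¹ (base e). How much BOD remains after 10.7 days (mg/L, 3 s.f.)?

L ≈ 0.607 mg/L

L_t = L₀ e^(−k_1 t) = 73.3 × e^(−0.448×10.7) = 73.3 × 0.008283 = 0.6071 mg/L.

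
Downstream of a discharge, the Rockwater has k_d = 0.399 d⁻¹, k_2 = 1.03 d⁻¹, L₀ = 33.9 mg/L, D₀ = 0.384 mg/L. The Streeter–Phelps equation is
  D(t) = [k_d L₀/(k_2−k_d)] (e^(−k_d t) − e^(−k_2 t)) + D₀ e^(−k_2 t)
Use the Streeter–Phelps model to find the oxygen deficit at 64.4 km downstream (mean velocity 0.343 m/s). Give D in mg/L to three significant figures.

Travel time t = x/v = 64.4 km / (0.343 m/s) = 64400 m / 0.343 m/s = 187800 s = 2.173 d.
k_d L₀/(k_2−k_d) = 0.399×33.9/(1.03−0.399) = 13.53/0.6310 = 21.44 mg/L.
e^(−k_d t) = e^(−0.399×2.173) = 0.4202; e^(−k_2 t) = e^(−1.03×2.173) = 0.1066.
D = 21.44 × (0.4202 − 0.1066) + 0.384 × 0.1066 = 6.721 + 0.04095 = 6.762 mg/L.

D ≈ 6.76 mg/L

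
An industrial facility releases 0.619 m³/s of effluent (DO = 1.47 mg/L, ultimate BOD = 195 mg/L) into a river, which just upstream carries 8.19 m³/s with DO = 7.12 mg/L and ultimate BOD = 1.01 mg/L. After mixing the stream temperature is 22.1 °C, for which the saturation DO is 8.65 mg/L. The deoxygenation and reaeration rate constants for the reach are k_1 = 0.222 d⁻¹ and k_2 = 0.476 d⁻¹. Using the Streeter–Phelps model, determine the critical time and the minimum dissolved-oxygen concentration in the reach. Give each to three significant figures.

t_c ≈ 2.36 d; minimum DO ≈ 4.61 mg/L

Mixed DO = (8.19×7.12 + 0.619×1.47)/(8.19+0.619) = 59.22/8.809 = 6.723 mg/L.
Mixed L₀ = (8.19×1.01 + 0.619×195)/(8.809) = 129.0/8.809 = 14.64 mg/L.
Initial deficit D₀ = C_s − DO₀ = 8.65 − 6.723 = 1.927 mg/L.
t_c = (1/0.2540) ln[(0.476/0.222)(1 − 1.927×0.2540/(0.222×14.64))] = 3.937 × ln(1.821) = 2.360 d.
D_c = (0.222/0.476) × 14.64 × e^(−0.222×2.360) = 0.4664 × 14.64 × 0.5921 = 4.044 mg/L.
Minimum DO = 8.65 − 4.044 = 4.606 mg/L.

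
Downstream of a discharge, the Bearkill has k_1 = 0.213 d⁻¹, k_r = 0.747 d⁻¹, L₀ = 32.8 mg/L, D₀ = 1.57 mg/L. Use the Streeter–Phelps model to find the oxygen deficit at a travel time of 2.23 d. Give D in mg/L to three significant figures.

D ≈ 5.96 mg/L

k_1 L₀/(k_r−k_1) = 0.213×32.8/(0.747−0.213) = 6.986/0.5340 = 13.08 mg/L.
e^(−k_1 t) = e^(−0.213×2.230) = 0.6219; e^(−k_r t) = e^(−0.747×2.230) = 0.1890.
D = 13.08 × (0.6219 − 0.1890) + 1.57 × 0.1890 = 5.663 + 0.2968 = 5.960 mg/L.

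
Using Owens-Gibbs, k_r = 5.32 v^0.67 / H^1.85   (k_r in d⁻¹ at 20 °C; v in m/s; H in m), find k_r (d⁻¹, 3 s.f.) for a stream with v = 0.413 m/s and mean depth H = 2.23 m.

k_r ≈ 0.667 d⁻¹

k_r = 5.32 × 0.413^0.67 / 2.23^1.85 = 5.32 × 0.5530 / 4.409 = 0.6672 d⁻¹.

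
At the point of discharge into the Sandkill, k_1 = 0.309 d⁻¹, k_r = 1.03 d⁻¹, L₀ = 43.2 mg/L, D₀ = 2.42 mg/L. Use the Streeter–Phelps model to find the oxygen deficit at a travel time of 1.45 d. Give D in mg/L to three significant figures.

k_1 L₀/(k_r−k_1) = 0.309×43.2/(1.03−0.309) = 13.35/0.7210 = 18.51 mg/L.
e^(−k_1 t) = e^(−0.309×1.450) = 0.6389; e^(−k_r t) = e^(−1.03×1.450) = 0.2246.
D = 18.51 × (0.6389 − 0.2246) + 2.42 × 0.2246 = 7.670 + 0.5435 = 8.214 mg/L.

D ≈ 8.21 mg/L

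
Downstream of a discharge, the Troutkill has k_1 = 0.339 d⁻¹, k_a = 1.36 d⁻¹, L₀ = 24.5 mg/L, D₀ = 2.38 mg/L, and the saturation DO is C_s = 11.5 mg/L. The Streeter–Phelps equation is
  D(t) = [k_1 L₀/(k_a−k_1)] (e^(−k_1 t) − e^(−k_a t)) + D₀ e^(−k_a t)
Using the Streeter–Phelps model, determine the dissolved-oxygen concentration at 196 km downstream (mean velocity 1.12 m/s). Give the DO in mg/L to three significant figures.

DO ≈ 7.77 mg/L

Travel time t = x/v = 196 km / (1.12 m/s) = 196000 m / 1.12 m/s = 175000 s = 2.025 d.
k_1 L₀/(k_a−k_1) = 0.339×24.5/(1.36−0.339) = 8.306/1.021 = 8.135 mg/L.
e^(−k_1 t) = e^(−0.339×2.025) = 0.5033; e^(−k_a t) = e^(−1.36×2.025) = 0.06363.
D = 8.135 × (0.5033 − 0.06363) + 2.38 × 0.06363 = 3.576 + 0.1514 = 3.728 mg/L.
DO = C_s − D = 11.5 − 3.728 = 7.772 mg/L.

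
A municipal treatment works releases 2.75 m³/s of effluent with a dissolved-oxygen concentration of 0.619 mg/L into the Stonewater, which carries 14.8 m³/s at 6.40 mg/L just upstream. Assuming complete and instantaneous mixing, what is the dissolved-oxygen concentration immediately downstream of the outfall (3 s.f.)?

Flow-weighted mixing: C = (Q_r C_r + Q_w C_w)/(Q_r + Q_w)
= (14.8×6.40 + 2.75×0.619)/(14.8 + 2.75) = 96.42/17.55 = 5.494 mg/L.

5.49 mg/L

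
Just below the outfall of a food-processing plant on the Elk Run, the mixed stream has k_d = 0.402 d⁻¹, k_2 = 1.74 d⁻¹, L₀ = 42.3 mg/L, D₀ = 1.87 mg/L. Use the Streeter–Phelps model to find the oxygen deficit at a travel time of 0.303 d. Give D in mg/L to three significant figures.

k_d L₀/(k_2−k_d) = 0.402×42.3/(1.74−0.402) = 17.00/1.338 = 12.71 mg/L.
e^(−k_d t) = e^(−0.402×0.3030) = 0.8853; e^(−k_2 t) = e^(−1.74×0.3030) = 0.5902.
D = 12.71 × (0.8853 − 0.5902) + 1.87 × 0.5902 = 3.750 + 1.104 = 4.854 mg/L.

D ≈ 4.85 mg/L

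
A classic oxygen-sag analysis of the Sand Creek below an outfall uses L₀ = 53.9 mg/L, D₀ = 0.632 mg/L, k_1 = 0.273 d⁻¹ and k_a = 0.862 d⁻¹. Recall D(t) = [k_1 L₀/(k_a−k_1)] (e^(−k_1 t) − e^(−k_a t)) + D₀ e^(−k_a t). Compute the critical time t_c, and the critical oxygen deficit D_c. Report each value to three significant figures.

At the critical point dD/dt = 0, so k_1 L₀ e^(−k_1 t) = k_a D. Substituting D(t) from the Streeter–Phelps equation and solving for t gives
t_c = ln[(k_a/k_1)(1 − D₀(k_a−k_1)/(k_1 L₀))] / (k_a−k_1).
Here k_a−k_1 = 0.5890 d⁻¹ and 1 − D₀(k_a−k_1)/(k_1 L₀) = 1 − 0.632×0.5890/(0.273×53.9) = 0.9747, so
t_c = ln(3.158 × 0.9747) / 0.5890 = 1.124 / 0.5890 = 1.909 d.
D_c = (k_1/k_a) L₀ e^(−k_1 t_c) = (0.273/0.862) × 53.9 × e^(−0.273×1.909) = 0.3167 × 53.9 × 0.5939 = 10.14 mg/L.

t_c ≈ 1.91 d; D_c ≈ 10.1 mg/L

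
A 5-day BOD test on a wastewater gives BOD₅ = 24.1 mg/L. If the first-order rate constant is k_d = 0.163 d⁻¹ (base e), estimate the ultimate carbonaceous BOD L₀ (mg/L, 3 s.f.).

BOD₅ = L₀(1 − e^(−5k_d)) ⇒ L₀ = BOD₅ / (1 − e^(−5×0.163))
= 24.1 / (1 − 0.4426) = 24.1 / 0.5574 = 43.24 mg/L.

L₀ ≈ 43.2 mg/L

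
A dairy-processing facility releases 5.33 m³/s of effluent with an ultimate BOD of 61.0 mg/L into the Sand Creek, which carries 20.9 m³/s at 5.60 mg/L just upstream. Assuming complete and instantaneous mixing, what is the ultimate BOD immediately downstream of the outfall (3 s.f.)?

16.9 mg/L

Flow-weighted mixing: C = (Q_r C_r + Q_w C_w)/(Q_r + Q_w)
= (20.9×5.60 + 5.33×61.0)/(20.9 + 5.33) = 442.2/26.23 = 16.86 mg/L.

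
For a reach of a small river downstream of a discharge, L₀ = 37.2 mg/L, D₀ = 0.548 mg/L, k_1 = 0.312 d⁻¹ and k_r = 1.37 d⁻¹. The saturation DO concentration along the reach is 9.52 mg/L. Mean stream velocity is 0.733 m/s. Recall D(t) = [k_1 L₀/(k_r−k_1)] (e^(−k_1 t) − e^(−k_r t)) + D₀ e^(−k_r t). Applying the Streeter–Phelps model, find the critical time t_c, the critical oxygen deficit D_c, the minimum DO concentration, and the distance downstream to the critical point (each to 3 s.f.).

t_c ≈ 1.35 d; D_c ≈ 5.56 mg/L; min DO ≈ 3.96 mg/L; x_c ≈ 85.5 km

At the critical point dD/dt = 0, so k_1 L₀ e^(−k_1 t) = k_r D. Substituting D(t) from the Streeter–Phelps equation and solving for t gives
t_c = ln[(k_r/k_1)(1 − D₀(k_r−k_1)/(k_1 L₀))] / (k_r−k_1).
Here k_r−k_1 = 1.058 d⁻¹ and 1 − D₀(k_r−k_1)/(k_1 L₀) = 1 − 0.548×1.058/(0.312×37.2) = 0.9500, so
t_c = ln(4.391 × 0.9500) / 1.058 = 1.428 / 1.058 = 1.350 d.
D_c = (k_1/k_r) L₀ e^(−k_1 t_c) = (0.312/1.37) × 37.2 × e^(−0.312×1.350) = 0.2277 × 37.2 × 0.6563 = 5.560 mg/L.
Minimum DO = C_s − D_c = 9.52 − 5.560 = 3.960 mg/L.
x_c = v t_c = 0.733 m/s × 1.350 d × 86400 s/d = 85500 m ≈ 85.5 km.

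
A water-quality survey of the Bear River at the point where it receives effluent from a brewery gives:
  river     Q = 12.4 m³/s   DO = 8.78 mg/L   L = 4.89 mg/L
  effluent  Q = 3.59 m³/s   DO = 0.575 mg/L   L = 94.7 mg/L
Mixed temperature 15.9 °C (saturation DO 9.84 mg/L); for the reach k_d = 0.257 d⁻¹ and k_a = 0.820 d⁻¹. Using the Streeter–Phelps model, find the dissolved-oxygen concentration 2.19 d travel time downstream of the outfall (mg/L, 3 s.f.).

DO ≈ 4.74 mg/L

Mixed DO = (12.4×8.78 + 3.59×0.575)/(12.4+3.59) = 110.9/15.99 = 6.938 mg/L.
Mixed L₀ = (12.4×4.89 + 3.59×94.7)/(15.99) = 400.6/15.99 = 25.05 mg/L.
Initial deficit D₀ = C_s − DO₀ = 9.84 − 6.938 = 2.902 mg/L.
D(2.19) = [0.257×25.05/(0.820−0.257)](e^(−0.257×2.19) − e^(−0.820×2.19)) + 2.902 e^(−0.820×2.19)
= 11.44 × (0.5696 − 0.1660) + 2.902 × 0.1660 = 5.098 mg/L.
DO = 9.84 − 5.098 = 4.742 mg/L.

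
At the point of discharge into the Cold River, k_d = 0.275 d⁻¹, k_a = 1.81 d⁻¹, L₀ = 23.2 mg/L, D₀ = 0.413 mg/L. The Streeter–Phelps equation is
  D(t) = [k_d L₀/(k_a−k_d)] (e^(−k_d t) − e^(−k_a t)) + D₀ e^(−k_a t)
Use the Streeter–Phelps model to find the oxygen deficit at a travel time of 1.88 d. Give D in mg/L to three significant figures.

k_d L₀/(k_a−k_d) = 0.275×23.2/(1.81−0.275) = 6.380/1.535 = 4.156 mg/L.
e^(−k_d t) = e^(−0.275×1.880) = 0.5963; e^(−k_a t) = e^(−1.81×1.880) = 0.03328.
D = 4.156 × (0.5963 − 0.03328) + 0.413 × 0.03328 = 2.340 + 0.01374 = 2.354 mg/L.

D ≈ 2.35 mg/L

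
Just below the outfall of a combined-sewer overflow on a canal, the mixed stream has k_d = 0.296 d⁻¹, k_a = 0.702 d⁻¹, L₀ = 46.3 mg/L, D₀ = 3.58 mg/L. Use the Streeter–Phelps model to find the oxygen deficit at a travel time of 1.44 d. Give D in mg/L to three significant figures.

D ≈ 11.1 mg/L

k_d L₀/(k_a−k_d) = 0.296×46.3/(0.702−0.296) = 13.70/0.4060 = 33.76 mg/L.
e^(−k_d t) = e^(−0.296×1.440) = 0.6530; e^(−k_a t) = e^(−0.702×1.440) = 0.3639.
D = 33.76 × (0.6530 − 0.3639) + 3.58 × 0.3639 = 9.757 + 1.303 = 11.06 mg/L.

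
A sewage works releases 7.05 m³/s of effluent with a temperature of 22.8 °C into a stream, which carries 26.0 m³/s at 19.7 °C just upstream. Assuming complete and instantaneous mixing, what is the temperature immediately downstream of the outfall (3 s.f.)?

Flow-weighted mixing: C = (Q_r C_r + Q_w C_w)/(Q_r + Q_w)
= (26.0×19.7 + 7.05×22.8)/(26.0 + 7.05) = 672.9/33.05 = 20.36 °C.

20.4 °C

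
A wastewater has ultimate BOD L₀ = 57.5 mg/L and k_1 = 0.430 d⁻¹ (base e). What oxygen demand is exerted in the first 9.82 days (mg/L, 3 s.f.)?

y_t = L₀(1 − e^(−k_1 t)) = 57.5 × (1 − e^(−0.430×9.82))
= 57.5 × (1 − 0.01466) = 57.5 × 0.9853 = 56.66 mg/L.

y ≈ 56.7 mg/L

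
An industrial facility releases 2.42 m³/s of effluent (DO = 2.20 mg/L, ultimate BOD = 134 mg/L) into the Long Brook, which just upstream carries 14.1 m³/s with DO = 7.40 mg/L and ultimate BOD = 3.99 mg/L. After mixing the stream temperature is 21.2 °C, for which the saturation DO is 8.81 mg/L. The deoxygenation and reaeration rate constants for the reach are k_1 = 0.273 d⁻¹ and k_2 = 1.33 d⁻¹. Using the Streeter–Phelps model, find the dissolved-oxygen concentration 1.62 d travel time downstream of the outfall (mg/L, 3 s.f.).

Mixed DO = (14.1×7.40 + 2.42×2.20)/(14.1+2.42) = 109.7/16.52 = 6.638 mg/L.
Mixed L₀ = (14.1×3.99 + 2.42×134)/(16.52) = 380.5/16.52 = 23.04 mg/L.
Initial deficit D₀ = C_s − DO₀ = 8.81 − 6.638 = 2.172 mg/L.
D(1.62) = [0.273×23.04/(1.33−0.273)](e^(−0.273×1.62) − e^(−1.33×1.62)) + 2.172 e^(−1.33×1.62)
= 5.949 × (0.6426 − 0.1159) + 2.172 × 0.1159 = 3.385 mg/L.
DO = 8.81 − 3.385 = 5.425 mg/L.

DO ≈ 5.43 mg/L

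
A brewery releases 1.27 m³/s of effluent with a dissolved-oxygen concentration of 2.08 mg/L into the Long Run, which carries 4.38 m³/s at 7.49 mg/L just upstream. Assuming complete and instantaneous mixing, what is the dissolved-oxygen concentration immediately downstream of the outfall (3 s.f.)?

Flow-weighted mixing: C = (Q_r C_r + Q_w C_w)/(Q_r + Q_w)
= (4.38×7.49 + 1.27×2.08)/(4.38 + 1.27) = 35.45/5.650 = 6.274 mg/L.

6.27 mg/L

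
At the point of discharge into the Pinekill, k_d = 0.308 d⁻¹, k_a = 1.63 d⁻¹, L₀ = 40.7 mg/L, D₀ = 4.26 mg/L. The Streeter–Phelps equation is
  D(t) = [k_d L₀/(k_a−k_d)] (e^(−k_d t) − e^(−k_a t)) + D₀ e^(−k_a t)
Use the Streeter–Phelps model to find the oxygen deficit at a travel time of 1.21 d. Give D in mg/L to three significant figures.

D ≈ 5.81 mg/L

k_d L₀/(k_a−k_d) = 0.308×40.7/(1.63−0.308) = 12.54/1.322 = 9.482 mg/L.
e^(−k_d t) = e^(−0.308×1.210) = 0.6889; e^(−k_a t) = e^(−1.63×1.210) = 0.1391.
D = 9.482 × (0.6889 − 0.1391) + 4.26 × 0.1391 = 5.213 + 0.5927 = 5.806 mg/L.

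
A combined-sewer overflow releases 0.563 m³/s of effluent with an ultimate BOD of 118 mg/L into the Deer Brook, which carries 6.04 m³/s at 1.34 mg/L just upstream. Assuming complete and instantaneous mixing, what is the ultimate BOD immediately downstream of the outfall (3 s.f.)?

11.3 mg/L

Flow-weighted mixing: C = (Q_r C_r + Q_w C_w)/(Q_r + Q_w)
= (6.04×1.34 + 0.563×118)/(6.04 + 0.563) = 74.53/6.603 = 11.29 mg/L.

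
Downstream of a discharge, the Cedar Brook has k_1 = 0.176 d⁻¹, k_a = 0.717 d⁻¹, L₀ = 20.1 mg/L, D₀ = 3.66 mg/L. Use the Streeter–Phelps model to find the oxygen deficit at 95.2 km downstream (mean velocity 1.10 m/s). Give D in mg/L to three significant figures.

Travel time t = x/v = 95.2 km / (1.10 m/s) = 95200 m / 1.10 m/s = 86550 s = 1.002 d.
k_1 L₀/(k_a−k_1) = 0.176×20.1/(0.717−0.176) = 3.538/0.5410 = 6.539 mg/L.
e^(−k_1 t) = e^(−0.176×1.002) = 0.8384; e^(−k_a t) = e^(−0.717×1.002) = 0.4876.
D = 6.539 × (0.8384 − 0.4876) + 3.66 × 0.4876 = 2.294 + 1.785 = 4.078 mg/L.

D ≈ 4.08 mg/L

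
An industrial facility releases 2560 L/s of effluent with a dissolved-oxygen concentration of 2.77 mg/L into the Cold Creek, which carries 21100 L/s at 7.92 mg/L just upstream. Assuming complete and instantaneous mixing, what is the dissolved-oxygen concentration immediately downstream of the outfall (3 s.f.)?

7.36 mg/L

Flow-weighted mixing: C = (Q_r C_r + Q_w C_w)/(Q_r + Q_w)
= (21100×7.92 + 2560×2.77)/(21100 + 2560) = 174200/23660 = 7.363 mg/L.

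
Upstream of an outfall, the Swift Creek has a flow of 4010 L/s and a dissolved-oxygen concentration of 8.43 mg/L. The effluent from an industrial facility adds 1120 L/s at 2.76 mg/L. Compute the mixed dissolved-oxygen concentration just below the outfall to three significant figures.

Flow-weighted mixing: C = (Q_r C_r + Q_w C_w)/(Q_r + Q_w)
= (4010×8.43 + 1120×2.76)/(4010 + 1120) = 36900/5130 = 7.192 mg/L.

7.19 mg/L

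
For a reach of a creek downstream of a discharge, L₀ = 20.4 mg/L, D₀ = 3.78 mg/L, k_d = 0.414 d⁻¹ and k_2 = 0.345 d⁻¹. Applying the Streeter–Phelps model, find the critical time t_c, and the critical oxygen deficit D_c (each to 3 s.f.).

t_c = [1/(k_2−k_d)] ln[(k_2/k_d)(1 − D₀(k_2−k_d)/(k_d L₀))]
= [1/(0.345−0.414)] ln[(0.345/0.414)(1 − 3.78×-0.06900/(0.414×20.4))]
= (1/-0.06900) ln[0.8333 × 1.031] = -14.49 × ln(0.8591) = -14.49 × -0.1519 = 2.202 d.
D_c = (k_d/k_2) L₀ e^(−k_d t_c) = (0.414/0.345) × 20.4 × e^(−0.414×2.202) = 1.200 × 20.4 × 0.4019 = 9.840 mg/L.

t_c ≈ 2.20 d; D_c ≈ 9.84 mg/L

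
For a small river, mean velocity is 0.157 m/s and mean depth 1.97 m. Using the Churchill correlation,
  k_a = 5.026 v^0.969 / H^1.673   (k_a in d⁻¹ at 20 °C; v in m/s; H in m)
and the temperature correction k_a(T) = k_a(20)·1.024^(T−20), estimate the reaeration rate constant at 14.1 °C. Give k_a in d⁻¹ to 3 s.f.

k_a(20) = 5.026 × 0.157^0.969 / 1.97^1.673 = 5.026 × 0.1663 / 3.109 = 0.2688 d⁻¹.
k_a(14.1) = 0.2688 × 1.024^(14.1−20) = 0.2688 × 0.8694 = 0.2337 d⁻¹.

k_a ≈ 0.234 d⁻¹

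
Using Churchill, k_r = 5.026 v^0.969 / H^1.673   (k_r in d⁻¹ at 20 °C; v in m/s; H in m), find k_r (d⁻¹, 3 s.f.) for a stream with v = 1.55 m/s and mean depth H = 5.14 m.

k_r = 5.026 × 1.55^0.969 / 5.14^1.673 = 5.026 × 1.529 / 15.47 = 0.4968 d⁻¹.

k_r ≈ 0.497 d⁻¹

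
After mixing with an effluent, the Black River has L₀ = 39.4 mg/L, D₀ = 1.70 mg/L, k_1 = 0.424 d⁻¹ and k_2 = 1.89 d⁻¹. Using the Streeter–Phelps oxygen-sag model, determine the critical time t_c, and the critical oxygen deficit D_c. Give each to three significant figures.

t_c ≈ 0.909 d; D_c ≈ 6.01 mg/L

t_c = [1/(k_2−k_1)] ln[(k_2/k_1)(1 − D₀(k_2−k_1)/(k_1 L₀))]
= [1/(1.89−0.424)] ln[(1.89/0.424)(1 − 1.70×1.466/(0.424×39.4))]
= (1/1.466) ln[4.458 × 0.8508] = 0.6821 × ln(3.793) = 0.6821 × 1.333 = 0.9093 d.
L(t_c) = L₀ e^(−k_1 t_c) = 39.4 × 0.6801 = 26.80 mg/L, and at the critical point k_2 D_c = k_1 L, so D_c = (0.424/1.89) × 26.80 = 6.011 mg/L.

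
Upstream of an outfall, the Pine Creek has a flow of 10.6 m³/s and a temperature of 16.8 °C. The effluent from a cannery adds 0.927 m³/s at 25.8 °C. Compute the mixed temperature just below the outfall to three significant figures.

17.5 °C

Flow-weighted mixing: C = (Q_r C_r + Q_w C_w)/(Q_r + Q_w)
= (10.6×16.8 + 0.927×25.8)/(10.6 + 0.927) = 202.0/11.53 = 17.52 °C.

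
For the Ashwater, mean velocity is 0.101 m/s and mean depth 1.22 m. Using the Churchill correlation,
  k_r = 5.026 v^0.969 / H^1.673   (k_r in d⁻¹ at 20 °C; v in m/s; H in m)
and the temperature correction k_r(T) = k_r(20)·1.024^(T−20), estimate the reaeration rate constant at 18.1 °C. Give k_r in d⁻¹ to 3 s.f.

k_r(20) = 5.026 × 0.101^0.969 / 1.22^1.673 = 5.026 × 0.1084 / 1.395 = 0.3908 d⁻¹.
k_r(18.1) = 0.3908 × 1.024^(18.1−20) = 0.3908 × 0.9559 = 0.3736 d⁻¹.

k_r ≈ 0.374 d⁻¹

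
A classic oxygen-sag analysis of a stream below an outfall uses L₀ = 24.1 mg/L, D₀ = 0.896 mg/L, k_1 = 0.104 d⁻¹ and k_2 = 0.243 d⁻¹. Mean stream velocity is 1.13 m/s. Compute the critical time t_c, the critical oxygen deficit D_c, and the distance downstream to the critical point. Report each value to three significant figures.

t_c ≈ 5.74 d; D_c ≈ 5.68 mg/L; x_c ≈ 560 km

With k_2/k_1 = 2.337 and 1 − D₀(k_2−k_1)/(k_1 L₀) = 0.9503,
t_c = ln(2.337 × 0.9503) / (0.243 − 0.104) = ln(2.220) / 0.1390 = 0.7977/0.1390 = 5.739 d.
L(t_c) = L₀ e^(−k_1 t_c) = 24.1 × 0.5505 = 13.27 mg/L, and at the critical point k_2 D_c = k_1 L, so D_c = (0.104/0.243) × 13.27 = 5.679 mg/L.
x_c = v t_c = 1.13 m/s × 5.739 d × 86400 s/d = 560300 m ≈ 560 km.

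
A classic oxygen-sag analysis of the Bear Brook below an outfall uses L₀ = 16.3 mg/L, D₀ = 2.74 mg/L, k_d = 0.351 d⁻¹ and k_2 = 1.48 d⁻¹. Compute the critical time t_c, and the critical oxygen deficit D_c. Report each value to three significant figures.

t_c ≈ 0.585 d; D_c ≈ 3.15 mg/L

At the critical point dD/dt = 0, so k_d L₀ e^(−k_d t) = k_2 D. Substituting D(t) from the Streeter–Phelps equation and solving for t gives
t_c = ln[(k_2/k_d)(1 − D₀(k_2−k_d)/(k_d L₀))] / (k_2−k_d).
Here k_2−k_d = 1.129 d⁻¹ and 1 − D₀(k_2−k_d)/(k_d L₀) = 1 − 2.74×1.129/(0.351×16.3) = 0.4593, so
t_c = ln(4.217 × 0.4593) / 1.129 = 0.6610 / 1.129 = 0.5855 d.
L(t_c) = L₀ e^(−k_d t_c) = 16.3 × 0.8142 = 13.27 mg/L, and at the critical point k_2 D_c = k_d L, so D_c = (0.351/1.48) × 13.27 = 3.148 mg/L.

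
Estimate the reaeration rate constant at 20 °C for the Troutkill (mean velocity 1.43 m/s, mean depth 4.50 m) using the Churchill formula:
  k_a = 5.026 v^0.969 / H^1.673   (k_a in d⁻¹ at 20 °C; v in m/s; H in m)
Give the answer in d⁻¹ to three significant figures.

k_a ≈ 0.574 d⁻¹

k_a = 5.026 × 1.43^0.969 / 4.50^1.673 = 5.026 × 1.414 / 12.38 = 0.5740 d⁻¹.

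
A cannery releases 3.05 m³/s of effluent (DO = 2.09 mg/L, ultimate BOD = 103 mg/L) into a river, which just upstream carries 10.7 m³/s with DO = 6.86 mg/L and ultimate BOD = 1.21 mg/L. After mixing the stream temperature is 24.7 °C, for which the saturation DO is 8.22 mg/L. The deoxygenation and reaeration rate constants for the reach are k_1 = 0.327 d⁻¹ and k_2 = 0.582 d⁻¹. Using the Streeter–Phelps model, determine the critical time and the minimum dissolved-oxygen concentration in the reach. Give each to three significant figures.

t_c ≈ 1.94 d; minimum DO ≈ 1.13 mg/L

Mixed DO = (10.7×6.86 + 3.05×2.09)/(10.7+3.05) = 79.78/13.75 = 5.802 mg/L.
Mixed L₀ = (10.7×1.21 + 3.05×103)/(13.75) = 327.1/13.75 = 23.79 mg/L.
Initial deficit D₀ = C_s − DO₀ = 8.22 − 5.802 = 2.418 mg/L.
t_c = (1/0.2550) ln[(0.582/0.327)(1 − 2.418×0.2550/(0.327×23.79))] = 3.922 × ln(1.639) = 1.937 d.
D_c = (0.327/0.582) × 23.79 × e^(−0.327×1.937) = 0.5619 × 23.79 × 0.5308 = 7.095 mg/L.
Minimum DO = 8.22 − 7.095 = 1.125 mg/L.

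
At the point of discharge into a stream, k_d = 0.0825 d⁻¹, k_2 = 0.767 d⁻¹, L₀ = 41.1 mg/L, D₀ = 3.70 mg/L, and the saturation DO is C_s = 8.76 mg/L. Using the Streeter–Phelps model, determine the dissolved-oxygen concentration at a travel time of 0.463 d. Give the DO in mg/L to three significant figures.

DO ≈ 4.87 mg/L

k_d L₀/(k_2−k_d) = 0.0825×41.1/(0.767−0.0825) = 3.391/0.6845 = 4.954 mg/L.
e^(−k_d t) = e^(−0.0825×0.4630) = 0.9625; e^(−k_2 t) = e^(−0.767×0.4630) = 0.7011.
D = 4.954 × (0.9625 − 0.7011) + 3.70 × 0.7011 = 1.295 + 2.594 = 3.889 mg/L.
DO = C_s − D = 8.76 − 3.889 = 4.871 mg/L.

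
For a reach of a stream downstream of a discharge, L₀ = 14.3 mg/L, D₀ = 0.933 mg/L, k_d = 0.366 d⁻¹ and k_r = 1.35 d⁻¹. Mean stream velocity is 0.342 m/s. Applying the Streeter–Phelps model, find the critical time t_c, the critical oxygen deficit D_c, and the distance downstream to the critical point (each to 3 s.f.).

With k_r/k_d = 3.689 and 1 − D₀(k_r−k_d)/(k_d L₀) = 0.8246,
t_c = ln(3.689 × 0.8246) / (1.35 − 0.366) = ln(3.042) / 0.9840 = 1.112/0.9840 = 1.130 d.
L(t_c) = L₀ e^(−k_d t_c) = 14.3 × 0.6612 = 9.455 mg/L, and at the critical point k_r D_c = k_d L, so D_c = (0.366/1.35) × 9.455 = 2.563 mg/L.
x_c = v t_c = 0.342 m/s × 1.130 d × 86400 s/d = 33400 m ≈ 33.4 km.

t_c ≈ 1.13 d; D_c ≈ 2.56 mg/L; x_c ≈ 33.4 km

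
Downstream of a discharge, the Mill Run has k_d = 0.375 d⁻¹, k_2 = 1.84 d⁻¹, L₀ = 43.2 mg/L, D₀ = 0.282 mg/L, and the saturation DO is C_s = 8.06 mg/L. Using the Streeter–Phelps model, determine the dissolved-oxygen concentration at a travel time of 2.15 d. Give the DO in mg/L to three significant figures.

k_d L₀/(k_2−k_d) = 0.375×43.2/(1.84−0.375) = 16.20/1.465 = 11.06 mg/L.
e^(−k_d t) = e^(−0.375×2.150) = 0.4465; e^(−k_2 t) = e^(−1.84×2.150) = 0.01914.
D = 11.06 × (0.4465 − 0.01914) + 0.282 × 0.01914 = 4.726 + 0.005397 = 4.731 mg/L.
DO = C_s − D = 8.06 − 4.731 = 3.329 mg/L.

DO ≈ 3.33 mg/L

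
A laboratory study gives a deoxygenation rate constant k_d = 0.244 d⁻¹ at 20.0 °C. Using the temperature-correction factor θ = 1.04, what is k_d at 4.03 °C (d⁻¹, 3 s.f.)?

k_d(T₂) = k_d(T₁) · θ^(T₂−T₁) = 0.244 × 1.04^(4.03−20.0)
= 0.244 × 1.04^-16.0 = 0.244 × 0.5345 = 0.1304 d⁻¹.

k_d ≈ 0.130 d⁻¹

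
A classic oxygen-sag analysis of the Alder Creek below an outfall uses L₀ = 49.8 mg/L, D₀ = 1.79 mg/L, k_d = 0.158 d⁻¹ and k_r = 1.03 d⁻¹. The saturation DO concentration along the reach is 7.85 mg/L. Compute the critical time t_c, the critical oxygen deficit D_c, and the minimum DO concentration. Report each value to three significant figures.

t_c = [1/(k_r−k_d)] ln[(k_r/k_d)(1 − D₀(k_r−k_d)/(k_d L₀))]
= [1/(1.03−0.158)] ln[(1.03/0.158)(1 − 1.79×0.8720/(0.158×49.8))]
= (1/0.8720) ln[6.519 × 0.8016] = 1.147 × ln(5.226) = 1.147 × 1.654 = 1.896 d.
L(t_c) = L₀ e^(−k_d t_c) = 49.8 × 0.7411 = 36.91 mg/L, and at the critical point k_r D_c = k_d L, so D_c = (0.158/1.03) × 36.91 = 5.661 mg/L.
Minimum DO = C_s − D_c = 7.85 − 5.661 = 2.189 mg/L.

t_c ≈ 1.90 d; D_c ≈ 5.66 mg/L; min DO ≈ 2.19 mg/L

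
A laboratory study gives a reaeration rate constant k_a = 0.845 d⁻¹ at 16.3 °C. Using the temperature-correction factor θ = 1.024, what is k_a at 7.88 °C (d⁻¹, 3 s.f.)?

k_a(T₂) = k_a(T₁) · θ^(T₂−T₁) = 0.845 × 1.024^(7.88−16.3)
= 0.845 × 1.024^-8.42 = 0.845 × 0.8190 = 0.6920 d⁻¹.

k_a ≈ 0.692 d⁻¹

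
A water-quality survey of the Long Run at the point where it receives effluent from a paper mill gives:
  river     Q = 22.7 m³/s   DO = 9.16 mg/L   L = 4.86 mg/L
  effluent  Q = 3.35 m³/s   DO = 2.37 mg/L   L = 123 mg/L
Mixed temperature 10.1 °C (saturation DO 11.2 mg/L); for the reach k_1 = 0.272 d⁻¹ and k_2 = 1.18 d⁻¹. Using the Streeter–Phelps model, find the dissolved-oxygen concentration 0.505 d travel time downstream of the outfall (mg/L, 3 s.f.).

DO ≈ 7.67 mg/L

Mixed DO = (22.7×9.16 + 3.35×2.37)/(22.7+3.35) = 215.9/26.05 = 8.287 mg/L.
Mixed L₀ = (22.7×4.86 + 3.35×123)/(26.05) = 522.4/26.05 = 20.05 mg/L.
Initial deficit D₀ = C_s − DO₀ = 11.2 − 8.287 = 2.913 mg/L.
D(0.505) = [0.272×20.05/(1.18−0.272)](e^(−0.272×0.505) − e^(−1.18×0.505)) + 2.913 e^(−1.18×0.505)
= 6.007 × (0.8717 − 0.5511) + 2.913 × 0.5511 = 3.531 mg/L.
DO = 11.2 − 3.531 = 7.669 mg/L.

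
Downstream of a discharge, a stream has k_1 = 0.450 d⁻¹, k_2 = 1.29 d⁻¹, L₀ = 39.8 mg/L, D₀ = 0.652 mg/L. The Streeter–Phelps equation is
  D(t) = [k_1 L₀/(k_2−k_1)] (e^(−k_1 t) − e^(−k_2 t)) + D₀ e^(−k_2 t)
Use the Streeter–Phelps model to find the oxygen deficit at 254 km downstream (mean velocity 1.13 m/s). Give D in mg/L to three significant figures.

D ≈ 5.89 mg/L

Travel time t = x/v = 254 km / (1.13 m/s) = 254000 m / 1.13 m/s = 224800 s = 2.602 d.
k_1 L₀/(k_2−k_1) = 0.450×39.8/(1.29−0.450) = 17.91/0.8400 = 21.32 mg/L.
e^(−k_1 t) = e^(−0.450×2.602) = 0.3101; e^(−k_2 t) = e^(−1.29×2.602) = 0.03487.
D = 21.32 × (0.3101 − 0.03487) + 0.652 × 0.03487 = 5.869 + 0.02274 = 5.892 mg/L.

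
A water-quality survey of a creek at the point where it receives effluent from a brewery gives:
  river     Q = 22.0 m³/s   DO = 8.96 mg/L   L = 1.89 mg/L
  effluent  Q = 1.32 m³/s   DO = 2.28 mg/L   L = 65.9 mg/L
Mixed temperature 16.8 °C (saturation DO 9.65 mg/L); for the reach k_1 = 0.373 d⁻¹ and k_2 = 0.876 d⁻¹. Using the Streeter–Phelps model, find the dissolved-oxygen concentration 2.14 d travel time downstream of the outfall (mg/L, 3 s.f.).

DO ≈ 8.27 mg/L

Mixed DO = (22.0×8.96 + 1.32×2.28)/(22.0+1.32) = 200.1/23.32 = 8.582 mg/L.
Mixed L₀ = (22.0×1.89 + 1.32×65.9)/(23.32) = 128.6/23.32 = 5.513 mg/L.
Initial deficit D₀ = C_s − DO₀ = 9.65 − 8.582 = 1.068 mg/L.
D(2.14) = [0.373×5.513/(0.876−0.373)](e^(−0.373×2.14) − e^(−0.876×2.14)) + 1.068 e^(−0.876×2.14)
= 4.088 × (0.4501 − 0.1534) + 1.068 × 0.1534 = 1.377 mg/L.
DO = 9.65 − 1.377 = 8.273 mg/L.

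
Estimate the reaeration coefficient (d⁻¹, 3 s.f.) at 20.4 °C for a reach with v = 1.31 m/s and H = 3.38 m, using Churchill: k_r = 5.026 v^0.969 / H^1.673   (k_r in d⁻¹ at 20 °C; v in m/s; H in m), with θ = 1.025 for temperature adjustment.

k_r ≈ 0.860 d⁻¹

k_r(20) = 5.026 × 1.31^0.969 / 3.38^1.673 = 5.026 × 1.299 / 7.671 = 0.8511 d⁻¹.
k_r(20.4) = 0.8511 × 1.025^(20.4−20) = 0.8511 × 1.010 = 0.8595 d⁻¹.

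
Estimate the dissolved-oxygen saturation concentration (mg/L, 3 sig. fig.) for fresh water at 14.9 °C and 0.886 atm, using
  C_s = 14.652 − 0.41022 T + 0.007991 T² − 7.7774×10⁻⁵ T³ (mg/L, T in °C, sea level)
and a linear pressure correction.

At sea level: C_s = 14.652 − 0.41022×14.9 + 0.007991×14.9² − 7.7774×10⁻⁵×14.9³ = 10.06 mg/L.
Pressure correction: C_s' = 10.06 × 0.886 = 8.910 mg/L.

C_s ≈ 8.91 mg/L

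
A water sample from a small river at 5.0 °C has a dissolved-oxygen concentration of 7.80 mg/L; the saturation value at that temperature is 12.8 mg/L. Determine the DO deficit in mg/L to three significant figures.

D = C_s − C = 12.8 − 7.80 = 5.00 mg/L.

D ≈ 5.00 mg/L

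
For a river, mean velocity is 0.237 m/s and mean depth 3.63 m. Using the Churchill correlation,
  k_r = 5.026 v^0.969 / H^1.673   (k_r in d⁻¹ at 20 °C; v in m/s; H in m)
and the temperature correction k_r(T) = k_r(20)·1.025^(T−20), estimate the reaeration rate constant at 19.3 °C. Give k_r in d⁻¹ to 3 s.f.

k_r(20) = 5.026 × 0.237^0.969 / 3.63^1.673 = 5.026 × 0.2478 / 8.644 = 0.1441 d⁻¹.
k_r(19.3) = 0.1441 × 1.025^(19.3−20) = 0.1441 × 0.9829 = 0.1416 d⁻¹.

k_r ≈ 0.142 d⁻¹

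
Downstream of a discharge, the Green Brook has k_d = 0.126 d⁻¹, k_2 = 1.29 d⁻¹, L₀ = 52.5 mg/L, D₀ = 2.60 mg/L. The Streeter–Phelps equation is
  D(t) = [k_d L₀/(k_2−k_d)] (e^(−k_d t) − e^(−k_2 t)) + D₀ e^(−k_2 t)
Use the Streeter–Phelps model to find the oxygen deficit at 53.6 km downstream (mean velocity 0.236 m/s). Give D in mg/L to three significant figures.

D ≈ 3.98 mg/L

Travel time t = x/v = 53.6 km / (0.236 m/s) = 53600 m / 0.236 m/s = 227100 s = 2.629 d.
k_d L₀/(k_2−k_d) = 0.126×52.5/(1.29−0.126) = 6.615/1.164 = 5.683 mg/L.
e^(−k_d t) = e^(−0.126×2.629) = 0.7181; e^(−k_2 t) = e^(−1.29×2.629) = 0.03367.
D = 5.683 × (0.7181 − 0.03367) + 2.60 × 0.03367 = 3.889 + 0.08755 = 3.977 mg/L.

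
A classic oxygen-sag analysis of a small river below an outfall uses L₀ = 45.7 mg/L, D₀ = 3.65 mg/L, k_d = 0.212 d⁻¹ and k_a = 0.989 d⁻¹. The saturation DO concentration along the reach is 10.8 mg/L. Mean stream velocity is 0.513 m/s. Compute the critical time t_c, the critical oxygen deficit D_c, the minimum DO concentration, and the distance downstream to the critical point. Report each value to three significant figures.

t_c ≈ 1.54 d; D_c ≈ 7.07 mg/L; min DO ≈ 3.73 mg/L; x_c ≈ 68.1 km

With k_a/k_d = 4.665 and 1 − D₀(k_a−k_d)/(k_d L₀) = 0.7073,
t_c = ln(4.665 × 0.7073) / (0.989 − 0.212) = ln(3.299) / 0.7770 = 1.194/0.7770 = 1.536 d.
L(t_c) = L₀ e^(−k_d t_c) = 45.7 × 0.7220 = 33.00 mg/L, and at the critical point k_a D_c = k_d L, so D_c = (0.212/0.989) × 33.00 = 7.073 mg/L.
Minimum DO = C_s − D_c = 10.8 − 7.073 = 3.727 mg/L.
x_c = v t_c = 0.513 m/s × 1.536 d × 86400 s/d = 68100 m ≈ 68.1 km.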